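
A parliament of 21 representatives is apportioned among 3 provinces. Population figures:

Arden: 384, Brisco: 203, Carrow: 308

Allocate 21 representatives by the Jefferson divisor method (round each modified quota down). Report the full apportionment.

Standard divisor 895/21 ≈ 42.619; standard quotas: Arden 9.010, Brisco 4.763, Carrow 7.227.
Rounding down gives 9, 4, 7 = 20 seats, so the divisor must be adjusted.
With modified divisor 40: modified quotas Arden 9.600, Brisco 5.075, Carrow 7.700.
Rounding down: Arden 9, Brisco 5, Carrow 7 (total 21).

Arden=9; Brisco=5; Carrow=7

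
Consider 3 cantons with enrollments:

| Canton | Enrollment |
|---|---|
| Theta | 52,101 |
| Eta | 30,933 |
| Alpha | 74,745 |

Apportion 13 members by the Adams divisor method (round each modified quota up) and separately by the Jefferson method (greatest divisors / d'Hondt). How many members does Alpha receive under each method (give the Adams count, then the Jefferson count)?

6 and 7

Adams: Theta 4, Eta 3, Alpha 6.
Jefferson: Theta 4, Eta 2, Alpha 7.
Alpha gets 6 under Adams and 7 under Jefferson.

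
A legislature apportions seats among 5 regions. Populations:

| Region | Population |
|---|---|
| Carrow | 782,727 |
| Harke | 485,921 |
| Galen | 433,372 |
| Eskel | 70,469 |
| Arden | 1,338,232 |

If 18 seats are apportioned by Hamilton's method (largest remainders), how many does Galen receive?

The standard divisor is 3110721/18 ≈ 172817.833.
Standard quotas: Carrow 4.5292, Harke 2.8118, Galen 2.5077, Eskel 0.4078, Arden 7.7436.
Lower quotas: Carrow 4, Harke 2, Galen 2, Eskel 0, Arden 7 (sum 15, leaving 3 seats).
Remainders in descending order: Harke 0.8118, Arden 0.7436, Carrow 0.5292, Galen 0.5077, Eskel 0.4078.
Largest remainders: Harke, Arden, Carrow receive the extra seats.
Galen receives 2.

2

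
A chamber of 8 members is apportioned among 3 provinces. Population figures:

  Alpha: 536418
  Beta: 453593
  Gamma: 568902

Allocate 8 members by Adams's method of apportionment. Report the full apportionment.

Alpha=3, Beta=2, Gamma=3

Standard divisor 1558913/8 ≈ 194864.125; standard quotas: Alpha 2.753, Beta 2.328, Gamma 2.919.
Rounding up gives 3, 3, 3 = 9 seats, so the divisor must be adjusted.
With modified divisor 247500: modified quotas Alpha 2.167, Beta 1.833, Gamma 2.299.
Rounding up: Alpha 3, Beta 2, Gamma 3 (total 8).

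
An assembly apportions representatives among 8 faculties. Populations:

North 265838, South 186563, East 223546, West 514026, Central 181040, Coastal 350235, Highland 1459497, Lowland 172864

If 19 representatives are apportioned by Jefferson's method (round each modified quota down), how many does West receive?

Standard divisor 3353609/19 ≈ 176505.737; standard quotas: North 1.506, South 1.057, East 1.267, West 2.912, Central 1.026, Coastal 1.984, Highland 8.269, Lowland 0.979.
Rounding down gives 1, 1, 1, 2, 1, 1, 8, 0 = 15 seats, so the divisor must be adjusted.
With modified divisor 154100: modified quotas North 1.725, South 1.211, East 1.451, West 3.336, Central 1.175, Coastal 2.273, Highland 9.471, Lowland 1.122.
Rounding down: North 1, South 1, East 1, West 3, Central 1, Coastal 2, Highland 9, Lowland 1 (total 19).
West receives 3.

3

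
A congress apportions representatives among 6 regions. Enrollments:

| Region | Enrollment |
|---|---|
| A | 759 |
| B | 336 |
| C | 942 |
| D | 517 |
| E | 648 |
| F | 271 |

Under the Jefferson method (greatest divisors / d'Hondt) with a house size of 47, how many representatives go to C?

Standard divisor 3473/47 ≈ 73.894; standard quotas: A 10.272, B 4.547, C 12.748, D 6.997, E 8.769, F 3.667.
Rounding down gives 10, 4, 12, 6, 8, 3 = 43 seats, so the divisor must be adjusted.
With modified divisor 68.4: modified quotas A 11.096, B 4.912, C 13.772, D 7.558, E 9.474, F 3.962.
Rounding down: A 11, B 4, C 13, D 7, E 9, F 3 (total 47).
C receives 13.

13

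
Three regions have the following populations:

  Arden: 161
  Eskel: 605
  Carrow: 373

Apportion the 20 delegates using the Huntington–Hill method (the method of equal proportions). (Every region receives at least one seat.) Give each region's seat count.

With divisor 57.6: modified quotas Arden 2.795, Eskel 10.503, Carrow 6.476.
Geometric-mean thresholds: Arden √(2·3)=2.449, Eskel √(10·11)=10.488, Carrow √(6·7)=6.481.
Each quota rounded against its threshold gives Arden 3, Eskel 11, Carrow 6 (total 20).

Arden=3, Eskel=11, Carrow=6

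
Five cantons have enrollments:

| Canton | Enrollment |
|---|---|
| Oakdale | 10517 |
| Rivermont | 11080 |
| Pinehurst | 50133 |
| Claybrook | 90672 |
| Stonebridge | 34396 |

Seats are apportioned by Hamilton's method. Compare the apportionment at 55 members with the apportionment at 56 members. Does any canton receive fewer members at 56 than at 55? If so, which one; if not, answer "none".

At 55 seats: Oakdale 3, Rivermont 3, Pinehurst 14, Claybrook 25, Stonebridge 10.
At 56 seats: Oakdale 3, Rivermont 3, Pinehurst 14, Claybrook 26, Stonebridge 10.
No canton's allocation decreased.

none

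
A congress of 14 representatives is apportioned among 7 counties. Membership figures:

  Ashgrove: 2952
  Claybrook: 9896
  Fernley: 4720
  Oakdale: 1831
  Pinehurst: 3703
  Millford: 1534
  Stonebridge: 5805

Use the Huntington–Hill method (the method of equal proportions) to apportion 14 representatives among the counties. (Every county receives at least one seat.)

Ashgrove 1, Claybrook 4, Fernley 2, Oakdale 1, Pinehurst 2, Millford 1, Stonebridge 3

With divisor 2291: modified quotas Ashgrove 1.289, Claybrook 4.320, Fernley 2.060, Oakdale 0.799, Pinehurst 1.616, Millford 0.670, Stonebridge 2.534.
Geometric-mean thresholds: Ashgrove √(1·2)=1.414, Claybrook √(4·5)=4.472, Fernley √(2·3)=2.449, Oakdale (min 1), Pinehurst √(1·2)=1.414, Millford (min 1), Stonebridge √(2·3)=2.449.
Each quota rounded against its threshold gives Ashgrove 1, Claybrook 4, Fernley 2, Oakdale 1, Pinehurst 2, Millford 1, Stonebridge 3 (total 14).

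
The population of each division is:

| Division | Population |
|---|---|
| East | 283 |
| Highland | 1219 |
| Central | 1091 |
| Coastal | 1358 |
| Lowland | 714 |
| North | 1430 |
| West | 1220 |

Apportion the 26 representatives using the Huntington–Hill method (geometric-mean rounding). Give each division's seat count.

With divisor 282: modified quotas East 1.004, Highland 4.323, Central 3.869, Coastal 4.816, Lowland 2.532, North 5.071, West 4.326.
Geometric-mean thresholds: East √(1·2)=1.414, Highland √(4·5)=4.472, Central √(3·4)=3.464, Coastal √(4·5)=4.472, Lowland √(2·3)=2.449, North √(5·6)=5.477, West √(4·5)=4.472.
Each quota rounded against its threshold gives East 1, Highland 4, Central 4, Coastal 5, Lowland 3, North 5, West 4 (total 26).

East=1, Highland=4, Central=4, Coastal=5, Lowland=3, North=5, West=4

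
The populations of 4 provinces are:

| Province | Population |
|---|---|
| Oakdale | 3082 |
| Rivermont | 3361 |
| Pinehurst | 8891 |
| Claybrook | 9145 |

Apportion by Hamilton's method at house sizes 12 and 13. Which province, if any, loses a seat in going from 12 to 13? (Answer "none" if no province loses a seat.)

At 12 seats: Oakdale 2, Rivermont 2, Pinehurst 4, Claybrook 4.
At 13 seats: Oakdale 1, Rivermont 2, Pinehurst 5, Claybrook 5.
Oakdale drops from 2 to 1.

Oakdale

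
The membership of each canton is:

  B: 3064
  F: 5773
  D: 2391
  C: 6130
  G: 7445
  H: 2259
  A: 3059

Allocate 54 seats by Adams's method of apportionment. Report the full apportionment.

B 6; F 10; D 4; C 11; G 13; H 4; A 6

Standard divisor 30121/54 ≈ 557.796; standard quotas: B 5.493, F 10.350, D 4.287, C 10.990, G 13.347, H 4.050, A 5.484.
Rounding up gives 6, 11, 5, 11, 14, 5, 6 = 58 seats, so the divisor must be adjusted.
With modified divisor 605: modified quotas B 5.064, F 9.542, D 3.952, C 10.132, G 12.306, H 3.734, A 5.056.
Rounding up: B 6, F 10, D 4, C 11, G 13, H 4, A 6 (total 54).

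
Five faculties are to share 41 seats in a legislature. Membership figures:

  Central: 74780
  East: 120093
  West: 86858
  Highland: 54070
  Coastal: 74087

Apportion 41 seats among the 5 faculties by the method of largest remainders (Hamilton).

Central=8; East=12; West=9; Highland=5; Coastal=7

The standard divisor is 409888/41 ≈ 9997.268.
Standard quotas: Central 7.4800, East 12.0126, West 8.6882, Highland 5.4085, Coastal 7.4107.
Lower quotas: Central 7, East 12, West 8, Highland 5, Coastal 7 (sum 39, leaving 2 seats).
Remainders in descending order: West 0.6882, Central 0.4800, Coastal 0.4107, Highland 0.4085, East 0.0126.
The surplus seats go to West, Central.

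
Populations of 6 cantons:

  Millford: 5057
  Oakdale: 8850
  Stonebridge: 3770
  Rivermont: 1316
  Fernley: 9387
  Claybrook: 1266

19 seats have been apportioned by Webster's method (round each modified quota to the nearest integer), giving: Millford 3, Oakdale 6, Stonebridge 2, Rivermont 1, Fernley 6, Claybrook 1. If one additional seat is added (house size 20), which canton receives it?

Stonebridge

Priority for the next seat is population ÷ (current seats + 0.5).
Priorities: Millford 1444.857, Oakdale 1361.538, Stonebridge 1508.000, Rivermont 877.333, Fernley 1444.154, Claybrook 844.000.
Highest priority: Stonebridge.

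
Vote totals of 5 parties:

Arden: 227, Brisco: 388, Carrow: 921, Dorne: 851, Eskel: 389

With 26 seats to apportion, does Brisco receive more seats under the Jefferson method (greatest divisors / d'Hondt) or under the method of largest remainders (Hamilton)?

Hamilton

Jefferson: Arden 2, Brisco 3, Carrow 9, Dorne 8, Eskel 4.
Hamilton: Arden 2, Brisco 4, Carrow 8, Dorne 8, Eskel 4.
Brisco gets 3 under Jefferson and 4 under Hamilton.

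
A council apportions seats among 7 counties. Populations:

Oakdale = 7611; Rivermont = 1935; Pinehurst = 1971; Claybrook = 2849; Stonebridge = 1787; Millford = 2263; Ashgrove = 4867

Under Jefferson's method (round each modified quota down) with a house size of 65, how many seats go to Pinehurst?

Standard divisor 23283/65 ≈ 358.2; standard quotas: Oakdale 21.248, Rivermont 5.402, Pinehurst 5.503, Claybrook 7.954, Stonebridge 4.989, Millford 6.318, Ashgrove 13.587.
Rounding down gives 21, 5, 5, 7, 4, 6, 13 = 61 seats, so the divisor must be adjusted.
With modified divisor 340: modified quotas Oakdale 22.385, Rivermont 5.691, Pinehurst 5.797, Claybrook 8.379, Stonebridge 5.256, Millford 6.656, Ashgrove 14.315.
Rounding down: Oakdale 22, Rivermont 5, Pinehurst 5, Claybrook 8, Stonebridge 5, Millford 6, Ashgrove 14 (total 65).
Pinehurst receives 5.

5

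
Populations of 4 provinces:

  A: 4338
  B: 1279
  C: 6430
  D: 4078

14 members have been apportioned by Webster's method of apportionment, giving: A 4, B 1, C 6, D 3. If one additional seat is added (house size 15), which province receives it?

D

Priority for the next seat is population ÷ (current seats + 0.5).
Priorities: A 964.000, B 852.667, C 989.231, D 1165.143.
Highest priority: D.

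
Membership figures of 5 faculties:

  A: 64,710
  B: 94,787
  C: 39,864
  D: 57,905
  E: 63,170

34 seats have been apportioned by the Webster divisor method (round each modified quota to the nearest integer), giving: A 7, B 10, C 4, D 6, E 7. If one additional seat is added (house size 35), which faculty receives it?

Priority for the next seat is population ÷ (current seats + 0.5).
Priorities: A 8628.000, B 9027.333, C 8858.667, D 8908.462, E 8422.667.
Highest priority: B.

B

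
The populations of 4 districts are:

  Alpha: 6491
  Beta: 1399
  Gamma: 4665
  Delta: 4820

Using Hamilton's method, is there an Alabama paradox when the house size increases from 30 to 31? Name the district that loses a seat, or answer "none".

Beta

At 30 seats: Alpha 11, Beta 3, Gamma 8, Delta 8.
At 31 seats: Alpha 12, Beta 2, Gamma 8, Delta 9.
Beta drops from 3 to 2.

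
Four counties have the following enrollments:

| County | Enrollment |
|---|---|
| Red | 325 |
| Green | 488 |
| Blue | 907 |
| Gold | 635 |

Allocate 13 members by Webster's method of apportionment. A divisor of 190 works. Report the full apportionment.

Red 2; Green 3; Blue 5; Gold 3

With modified divisor 190: modified quotas Red 1.711, Green 2.568, Blue 4.774, Gold 3.342.
Rounding to the nearest integer: Red 2, Green 3, Blue 5, Gold 3 (total 13).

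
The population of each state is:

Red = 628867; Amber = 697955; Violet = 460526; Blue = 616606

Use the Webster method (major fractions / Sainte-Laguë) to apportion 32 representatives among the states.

Red: 9; Amber: 9; Violet: 6; Blue: 8

Standard divisor 2403954/32 ≈ 75123.562; standard quotas: Red 8.371, Amber 9.291, Violet 6.130, Blue 8.208.
Rounding to the nearest integer gives 8, 9, 6, 8 = 31 seats, so the divisor must be adjusted.
With modified divisor 73700: modified quotas Red 8.533, Amber 9.470, Violet 6.249, Blue 8.366.
Rounding to the nearest integer: Red 9, Amber 9, Violet 6, Blue 8 (total 32).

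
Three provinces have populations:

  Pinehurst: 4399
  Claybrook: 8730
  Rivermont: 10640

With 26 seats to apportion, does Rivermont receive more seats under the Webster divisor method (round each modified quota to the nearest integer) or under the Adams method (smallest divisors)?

Webster: Pinehurst 5, Claybrook 9, Rivermont 12.
Adams: Pinehurst 5, Claybrook 10, Rivermont 11.
Rivermont gets 12 under Webster and 11 under Adams.

Webster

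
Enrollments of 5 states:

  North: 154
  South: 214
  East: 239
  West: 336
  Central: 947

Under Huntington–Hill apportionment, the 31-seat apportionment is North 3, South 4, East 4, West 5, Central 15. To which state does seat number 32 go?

West

Priority for the next seat is population ÷ (√(s·(s+1))).
Priorities: North 44.456, South 47.852, East 53.442, West 61.345, Central 61.129.
Highest priority: West.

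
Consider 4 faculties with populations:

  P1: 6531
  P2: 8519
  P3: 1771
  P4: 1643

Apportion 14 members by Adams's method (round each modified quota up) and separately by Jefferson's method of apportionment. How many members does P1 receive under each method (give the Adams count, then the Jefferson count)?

Adams: P1 4, P2 6, P3 2, P4 2.
Jefferson: P1 5, P2 7, P3 1, P4 1.
P1 gets 4 under Adams and 5 under Jefferson.

4 and 5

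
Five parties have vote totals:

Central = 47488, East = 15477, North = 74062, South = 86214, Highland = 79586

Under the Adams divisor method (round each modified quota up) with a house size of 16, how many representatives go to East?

Standard divisor 302827/16 ≈ 18926.688; standard quotas: Central 2.509, East 0.818, North 3.913, South 4.555, Highland 4.205.
Rounding up gives 3, 1, 4, 5, 5 = 18 seats, so the divisor must be adjusted.
With modified divisor 22600: modified quotas Central 2.101, East 0.685, North 3.277, South 3.815, Highland 3.522.
Rounding up: Central 3, East 1, North 4, South 4, Highland 4 (total 16).
East receives 1.

1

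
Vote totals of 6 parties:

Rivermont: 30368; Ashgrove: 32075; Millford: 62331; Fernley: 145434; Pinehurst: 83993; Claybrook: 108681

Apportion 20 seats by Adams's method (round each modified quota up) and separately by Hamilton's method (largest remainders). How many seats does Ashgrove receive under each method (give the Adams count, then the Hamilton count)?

Adams: Rivermont 2, Ashgrove 2, Millford 3, Fernley 6, Pinehurst 3, Claybrook 4.
Hamilton: Rivermont 1, Ashgrove 1, Millford 3, Fernley 6, Pinehurst 4, Claybrook 5.
Ashgrove gets 2 under Adams and 1 under Hamilton.

2 and 1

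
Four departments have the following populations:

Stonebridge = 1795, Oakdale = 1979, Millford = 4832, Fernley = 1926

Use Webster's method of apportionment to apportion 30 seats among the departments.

Stonebridge=5; Oakdale=6; Millford=14; Fernley=5

Standard divisor 10532/30 ≈ 351.067; standard quotas: Stonebridge 5.113, Oakdale 5.637, Millford 13.764, Fernley 5.486.
Rounding to the nearest integer gives Stonebridge 5, Oakdale 6, Millford 14, Fernley 5 — total 30, matching the house size, so no adjustment is needed.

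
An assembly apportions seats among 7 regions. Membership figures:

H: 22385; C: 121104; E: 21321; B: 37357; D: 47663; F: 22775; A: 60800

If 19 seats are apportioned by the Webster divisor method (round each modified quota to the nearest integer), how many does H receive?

Standard divisor 333405/19 ≈ 17547.632; standard quotas: H 1.276, C 6.901, E 1.215, B 2.129, D 2.716, F 1.298, A 3.465.
Rounding to the nearest integer gives 1, 7, 1, 2, 3, 1, 3 = 18 seats, so the divisor must be adjusted.
With modified divisor 16800: modified quotas H 1.332, C 7.209, E 1.269, B 2.224, D 2.837, F 1.356, A 3.619.
Rounding to the nearest integer: H 1, C 7, E 1, B 2, D 3, F 1, A 4 (total 19).
H receives 1.

1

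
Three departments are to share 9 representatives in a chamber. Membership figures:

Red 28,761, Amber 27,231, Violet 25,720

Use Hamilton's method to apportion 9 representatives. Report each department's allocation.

Red=3; Amber=3; Violet=3

The standard divisor is 81712/9 ≈ 9079.111.
Standard quotas: Red 3.1678, Amber 2.9993, Violet 2.8329.
Lower quotas: Red 3, Amber 2, Violet 2 (sum 7, leaving 2 seats).
Remainders in descending order: Amber 0.9993, Violet 0.8329, Red 0.1678.
Largest remainders: Amber, Violet receive the extra seats.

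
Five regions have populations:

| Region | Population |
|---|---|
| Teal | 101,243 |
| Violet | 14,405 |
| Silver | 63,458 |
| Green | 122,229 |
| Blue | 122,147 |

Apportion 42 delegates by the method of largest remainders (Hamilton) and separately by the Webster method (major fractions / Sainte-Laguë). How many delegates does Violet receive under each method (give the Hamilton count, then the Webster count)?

2 and 1

Hamilton: Teal 10, Violet 2, Silver 6, Green 12, Blue 12.
Webster: Teal 10, Violet 1, Silver 6, Green 13, Blue 12.
Violet gets 2 under Hamilton and 1 under Webster.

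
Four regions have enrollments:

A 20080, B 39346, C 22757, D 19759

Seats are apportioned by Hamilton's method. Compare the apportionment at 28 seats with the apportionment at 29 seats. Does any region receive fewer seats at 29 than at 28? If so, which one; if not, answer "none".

At 28 seats: A 6, B 11, C 6, D 5.
At 29 seats: A 6, B 11, C 6, D 6.
No region's allocation decreased.

none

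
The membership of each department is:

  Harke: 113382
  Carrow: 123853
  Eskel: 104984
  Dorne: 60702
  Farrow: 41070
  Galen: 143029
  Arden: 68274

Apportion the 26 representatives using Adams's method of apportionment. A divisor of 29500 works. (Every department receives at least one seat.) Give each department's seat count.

With modified divisor 29500: modified quotas Harke 3.843, Carrow 4.198, Eskel 3.559, Dorne 2.058, Farrow 1.392, Galen 4.848, Arden 2.314.
Rounding up: Harke 4, Carrow 5, Eskel 4, Dorne 3, Farrow 2, Galen 5, Arden 3 (total 26).

Harke 4; Carrow 5; Eskel 4; Dorne 3; Farrow 2; Galen 5; Arden 3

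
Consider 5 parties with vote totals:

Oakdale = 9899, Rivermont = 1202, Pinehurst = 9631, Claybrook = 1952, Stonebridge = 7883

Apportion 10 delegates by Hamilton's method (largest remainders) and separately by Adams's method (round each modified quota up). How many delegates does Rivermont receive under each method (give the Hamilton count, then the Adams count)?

0 and 1

Hamilton: Oakdale 3, Rivermont 0, Pinehurst 3, Claybrook 1, Stonebridge 3.
Adams: Oakdale 3, Rivermont 1, Pinehurst 3, Claybrook 1, Stonebridge 2.
Rivermont gets 0 under Hamilton and 1 under Adams.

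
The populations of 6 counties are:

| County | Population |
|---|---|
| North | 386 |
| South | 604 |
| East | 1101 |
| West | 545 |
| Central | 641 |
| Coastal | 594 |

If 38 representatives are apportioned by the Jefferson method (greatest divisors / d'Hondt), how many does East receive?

11

Standard divisor 3871/38 ≈ 101.868; standard quotas: North 3.789, South 5.929, East 10.808, West 5.350, Central 6.292, Coastal 5.831.
Rounding down gives 3, 5, 10, 5, 6, 5 = 34 seats, so the divisor must be adjusted.
With modified divisor 94: modified quotas North 4.106, South 6.426, East 11.713, West 5.798, Central 6.819, Coastal 6.319.
Rounding down: North 4, South 6, East 11, West 5, Central 6, Coastal 6 (total 38).
East receives 11.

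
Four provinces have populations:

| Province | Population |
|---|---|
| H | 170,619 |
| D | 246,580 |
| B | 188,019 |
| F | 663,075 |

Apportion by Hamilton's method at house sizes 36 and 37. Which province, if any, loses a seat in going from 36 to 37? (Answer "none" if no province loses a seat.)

At 36 seats: H 5, D 7, B 5, F 19.
At 37 seats: H 5, D 7, B 6, F 19.
No province's allocation decreased.

none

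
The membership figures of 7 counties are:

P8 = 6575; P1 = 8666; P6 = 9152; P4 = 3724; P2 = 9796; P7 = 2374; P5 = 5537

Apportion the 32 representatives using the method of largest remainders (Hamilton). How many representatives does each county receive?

P8=4, P1=6, P6=6, P4=3, P2=7, P7=2, P5=4

The standard divisor is 45824/32 = 1432.
Standard quotas: P8 4.5915, P1 6.0517, P6 6.3911, P4 2.6006, P2 6.8408, P7 1.6578, P5 3.8666.
Lower quotas: P8 4, P1 6, P6 6, P4 2, P2 6, P7 1, P5 3 (sum 28, leaving 4 seats).
Remainders in descending order: P5 0.8666, P2 0.8408, P7 0.6578, P4 0.6006, P8 0.5915, P6 0.3911, P1 0.0517.
Largest remainders: P5, P2, P7, P4 receive the extra seats.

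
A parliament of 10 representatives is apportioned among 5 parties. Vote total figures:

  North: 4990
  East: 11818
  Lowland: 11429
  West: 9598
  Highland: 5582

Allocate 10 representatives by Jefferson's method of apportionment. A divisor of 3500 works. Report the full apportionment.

North 1; East 3; Lowland 3; West 2; Highland 1

With modified divisor 3500: modified quotas North 1.426, East 3.377, Lowland 3.265, West 2.742, Highland 1.595.
Rounding down: North 1, East 3, Lowland 3, West 2, Highland 1 (total 10).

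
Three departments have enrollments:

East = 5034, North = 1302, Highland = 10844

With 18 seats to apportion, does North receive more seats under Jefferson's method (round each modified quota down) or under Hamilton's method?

Jefferson: East 5, North 1, Highland 12.
Hamilton: East 5, North 2, Highland 11.
North gets 1 under Jefferson and 2 under Hamilton.

Hamilton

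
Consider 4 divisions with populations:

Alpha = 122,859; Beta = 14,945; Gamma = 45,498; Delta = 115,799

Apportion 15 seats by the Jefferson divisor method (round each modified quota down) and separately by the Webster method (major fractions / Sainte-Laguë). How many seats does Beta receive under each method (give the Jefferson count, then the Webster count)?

0 and 1

Jefferson: Alpha 7, Beta 0, Gamma 2, Delta 6.
Webster: Alpha 6, Beta 1, Gamma 2, Delta 6.
Beta gets 0 under Jefferson and 1 under Webster.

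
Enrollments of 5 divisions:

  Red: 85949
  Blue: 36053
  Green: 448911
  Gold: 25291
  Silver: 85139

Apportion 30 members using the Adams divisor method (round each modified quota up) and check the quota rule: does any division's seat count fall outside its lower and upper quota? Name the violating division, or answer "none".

Standard quotas: Red 3.784, Blue 1.587, Green 19.766, Gold 1.114, Silver 3.749.
Adams allocation: Red 4, Blue 2, Green 18, Gold 2, Silver 4.
Green has quota 19.766 (lower 19, upper 20) but receives 18 — outside the quota interval.

Green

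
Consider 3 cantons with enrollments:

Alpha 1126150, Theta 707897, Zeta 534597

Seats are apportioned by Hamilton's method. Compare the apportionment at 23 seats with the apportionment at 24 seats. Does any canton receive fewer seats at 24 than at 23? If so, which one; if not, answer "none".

At 23 seats: Alpha 11, Theta 7, Zeta 5.
At 24 seats: Alpha 11, Theta 7, Zeta 6.
No canton's allocation decreased.

none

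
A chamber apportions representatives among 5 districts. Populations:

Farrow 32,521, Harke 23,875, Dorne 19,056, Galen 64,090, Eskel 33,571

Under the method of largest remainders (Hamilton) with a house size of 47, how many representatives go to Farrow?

Standard divisor: 173113 ÷ 47 ≈ 3683.255.
Standard quotas: Farrow 8.8294, Harke 6.4820, Dorne 5.1737, Galen 17.4004, Eskel 9.1145.
Lower quotas: Farrow 8, Harke 6, Dorne 5, Galen 17, Eskel 9 (sum 45, leaving 2 seats).
Remainders in descending order: Farrow 0.8294, Harke 0.4820, Galen 0.4004, Dorne 0.1737, Eskel 0.1145.
Largest remainders: Farrow, Harke receive the extra seats.
Farrow receives 9.

9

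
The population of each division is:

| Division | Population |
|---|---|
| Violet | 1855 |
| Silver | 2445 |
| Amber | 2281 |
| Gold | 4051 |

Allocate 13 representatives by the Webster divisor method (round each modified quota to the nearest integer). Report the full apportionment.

Violet=2, Silver=3, Amber=3, Gold=5

Standard divisor 10632/13 ≈ 817.846; standard quotas: Violet 2.268, Silver 2.990, Amber 2.789, Gold 4.953.
Rounding to the nearest integer gives Violet 2, Silver 3, Amber 3, Gold 5 — total 13, matching the house size, so no adjustment is needed.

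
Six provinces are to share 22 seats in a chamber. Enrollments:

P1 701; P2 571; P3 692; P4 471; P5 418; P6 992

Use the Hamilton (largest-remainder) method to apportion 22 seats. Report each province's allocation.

The standard divisor is 3845/22 ≈ 174.773.
Standard quotas: P1 4.011, P2 3.267, P3 3.959, P4 2.695, P5 2.392, P6 5.676.
Lower quotas: P1 4, P2 3, P3 3, P4 2, P5 2, P6 5 (sum 19, leaving 3 seats).
Remainders in descending order: P3 0.959, P4 0.695, P6 0.676, P5 0.392, P2 0.267, P1 0.011.
Largest remainders: P3, P4, P6 receive the extra seats.

P1: 4; P2: 3; P3: 4; P4: 3; P5: 2; P6: 6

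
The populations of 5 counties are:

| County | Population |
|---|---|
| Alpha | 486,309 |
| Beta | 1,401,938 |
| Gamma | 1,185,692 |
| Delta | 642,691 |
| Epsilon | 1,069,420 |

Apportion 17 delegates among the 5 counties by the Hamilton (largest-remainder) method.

Alpha: 2, Beta: 5, Gamma: 4, Delta: 2, Epsilon: 4

Standard divisor: 4786050 ÷ 17 ≈ 281532.353.
Standard quotas: Alpha 1.7274, Beta 4.9797, Gamma 4.2116, Delta 2.2828, Epsilon 3.7986.
Lower quotas: Alpha 1, Beta 4, Gamma 4, Delta 2, Epsilon 3 (sum 14, leaving 3 seats).
Remainders in descending order: Beta 0.9797, Epsilon 0.7986, Alpha 0.7274, Delta 0.2828, Gamma 0.2116.
Largest remainders: Beta, Epsilon, Alpha receive the extra seats.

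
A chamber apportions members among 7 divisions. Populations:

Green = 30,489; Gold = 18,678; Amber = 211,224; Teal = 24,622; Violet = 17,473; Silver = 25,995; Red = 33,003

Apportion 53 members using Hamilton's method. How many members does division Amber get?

31

The standard divisor is 361484/53 ≈ 6820.453.
Standard quotas: Green 4.4702, Gold 2.7385, Amber 30.9692, Teal 3.6100, Violet 2.5619, Silver 3.8113, Red 4.8388.
Lower quotas: Green 4, Gold 2, Amber 30, Teal 3, Violet 2, Silver 3, Red 4 (sum 48, leaving 5 seats).
Remainders in descending order: Amber 0.9692, Red 0.8388, Silver 0.8113, Gold 0.7385, Teal 0.6100, Violet 0.5619, Green 0.4702.
Largest remainders: Amber, Red, Silver, Gold, Teal receive the extra seats.
Amber receives 31.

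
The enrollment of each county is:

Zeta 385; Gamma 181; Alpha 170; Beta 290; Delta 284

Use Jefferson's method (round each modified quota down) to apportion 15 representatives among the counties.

Standard divisor 1310/15 ≈ 87.333; standard quotas: Zeta 4.408, Gamma 2.073, Alpha 1.947, Beta 3.321, Delta 3.252.
Rounding down gives 4, 2, 1, 3, 3 = 13 seats, so the divisor must be adjusted.
With modified divisor 75: modified quotas Zeta 5.133, Gamma 2.413, Alpha 2.267, Beta 3.867, Delta 3.787.
Rounding down: Zeta 5, Gamma 2, Alpha 2, Beta 3, Delta 3 (total 15).

Zeta=5, Gamma=2, Alpha=2, Beta=3, Delta=3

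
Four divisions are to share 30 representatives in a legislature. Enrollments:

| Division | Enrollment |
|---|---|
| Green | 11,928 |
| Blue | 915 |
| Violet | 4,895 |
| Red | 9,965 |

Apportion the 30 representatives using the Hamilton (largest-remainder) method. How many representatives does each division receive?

The standard divisor is 27703/30 ≈ 923.433.
Standard quotas: Green 12.9170, Blue 0.9909, Violet 5.3009, Red 10.7913.
Lower quotas: Green 12, Blue 0, Violet 5, Red 10 (sum 27, leaving 3 seats).
Remainders in descending order: Blue 0.9909, Green 0.9170, Red 0.7913, Violet 0.3009.
Largest remainders: Blue, Green, Red receive the extra seats.

Green 13, Blue 1, Violet 5, Red 11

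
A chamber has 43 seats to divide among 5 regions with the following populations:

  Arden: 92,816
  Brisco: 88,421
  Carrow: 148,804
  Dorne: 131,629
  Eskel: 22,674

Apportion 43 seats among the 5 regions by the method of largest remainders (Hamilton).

Total 484344; standard divisor 484344/43 ≈ 11263.814.
Standard quotas: Arden 8.2402, Brisco 7.8500, Carrow 13.2108, Dorne 11.6860, Eskel 2.0130.
Lower quotas: Arden 8, Brisco 7, Carrow 13, Dorne 11, Eskel 2 (sum 41, leaving 2 seats).
Remainders in descending order: Brisco 0.8500, Dorne 0.6860, Arden 0.2402, Carrow 0.2108, Eskel 0.0130.
The surplus seats go to Brisco, Dorne.

Arden: 8; Brisco: 8; Carrow: 13; Dorne: 12; Eskel: 2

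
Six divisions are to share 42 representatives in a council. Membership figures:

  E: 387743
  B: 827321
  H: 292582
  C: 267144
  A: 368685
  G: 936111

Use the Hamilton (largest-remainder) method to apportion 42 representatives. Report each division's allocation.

E: 5; B: 11; H: 4; C: 4; A: 5; G: 13

The standard divisor is 3079586/42 ≈ 73323.476.
Standard quotas: E 5.2881, B 11.2832, H 3.9903, C 3.6434, A 5.0282, G 12.7669.
Lower quotas: E 5, B 11, H 3, C 3, A 5, G 12 (sum 39, leaving 3 seats).
Remainders in descending order: H 0.9903, G 0.7669, C 0.6434, E 0.2881, B 0.2832, A 0.0282.
The surplus seats go to H, G, C.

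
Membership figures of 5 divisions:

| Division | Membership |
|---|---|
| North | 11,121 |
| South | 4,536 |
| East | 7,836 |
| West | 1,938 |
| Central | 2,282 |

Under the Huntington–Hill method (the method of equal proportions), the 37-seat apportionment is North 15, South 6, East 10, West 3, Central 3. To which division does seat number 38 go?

East

Priority for the next seat is population ÷ (√(s·(s+1))).
Priorities: North 717.857, South 699.920, East 747.133, West 559.452, Central 658.757.
Highest priority: East.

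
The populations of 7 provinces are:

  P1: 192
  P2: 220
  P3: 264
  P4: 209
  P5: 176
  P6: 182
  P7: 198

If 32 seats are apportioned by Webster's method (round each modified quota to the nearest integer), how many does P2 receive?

Standard divisor 1441/32 ≈ 45.031; standard quotas: P1 4.264, P2 4.885, P3 5.863, P4 4.641, P5 3.908, P6 4.042, P7 4.397.
Rounding to the nearest integer gives P1 4, P2 5, P3 6, P4 5, P5 4, P6 4, P7 4 — total 32, matching the house size, so no adjustment is needed.
P2 receives 5.

5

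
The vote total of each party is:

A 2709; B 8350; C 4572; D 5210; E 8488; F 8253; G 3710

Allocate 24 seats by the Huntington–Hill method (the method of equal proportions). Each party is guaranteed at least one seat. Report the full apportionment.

A: 2, B: 5, C: 3, D: 3, E: 5, F: 4, G: 2

With divisor 1856: modified quotas A 1.460, B 4.499, C 2.463, D 2.807, E 4.573, F 4.447, G 1.999.
Geometric-mean thresholds: A √(1·2)=1.414, B √(4·5)=4.472, C √(2·3)=2.449, D √(2·3)=2.449, E √(4·5)=4.472, F √(4·5)=4.472, G √(1·2)=1.414.
Each quota rounded against its threshold gives A 2, B 5, C 3, D 3, E 5, F 4, G 2 (total 24).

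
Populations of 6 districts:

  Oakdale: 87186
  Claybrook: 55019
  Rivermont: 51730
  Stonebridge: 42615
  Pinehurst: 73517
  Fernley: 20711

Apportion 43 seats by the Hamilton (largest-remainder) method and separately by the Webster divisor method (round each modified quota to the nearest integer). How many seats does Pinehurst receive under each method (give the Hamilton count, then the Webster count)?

Hamilton: Oakdale 11, Claybrook 7, Rivermont 7, Stonebridge 5, Pinehurst 10, Fernley 3.
Webster: Oakdale 11, Claybrook 7, Rivermont 7, Stonebridge 6, Pinehurst 9, Fernley 3.
Pinehurst gets 10 under Hamilton and 9 under Webster.

10 and 9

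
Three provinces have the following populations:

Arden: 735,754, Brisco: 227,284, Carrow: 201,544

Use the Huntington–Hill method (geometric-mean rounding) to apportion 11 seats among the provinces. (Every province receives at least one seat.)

Arden: 7, Brisco: 2, Carrow: 2

With divisor 105924: modified quotas Arden 6.946, Brisco 2.146, Carrow 1.903.
Geometric-mean thresholds: Arden √(6·7)=6.481, Brisco √(2·3)=2.449, Carrow √(1·2)=1.414.
Each quota rounded against its threshold gives Arden 7, Brisco 2, Carrow 2 (total 11).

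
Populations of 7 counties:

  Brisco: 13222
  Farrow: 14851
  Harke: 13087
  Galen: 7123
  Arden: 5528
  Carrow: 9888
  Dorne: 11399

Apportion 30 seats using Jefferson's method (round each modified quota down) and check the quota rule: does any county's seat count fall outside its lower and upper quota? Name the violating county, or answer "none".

Standard quotas: Brisco 5.282, Farrow 5.933, Harke 5.228, Galen 2.845, Arden 2.208, Carrow 3.950, Dorne 4.554.
Jefferson allocation: Brisco 5, Farrow 6, Harke 5, Galen 3, Arden 2, Carrow 4, Dorne 5.
Every allocation lies between the lower and upper quota.

none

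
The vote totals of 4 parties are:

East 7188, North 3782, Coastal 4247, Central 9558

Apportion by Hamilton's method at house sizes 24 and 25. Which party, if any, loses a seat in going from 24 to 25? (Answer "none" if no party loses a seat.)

none

At 24 seats: East 7, North 4, Coastal 4, Central 9.
At 25 seats: East 7, North 4, Coastal 4, Central 10.
No party's allocation decreased.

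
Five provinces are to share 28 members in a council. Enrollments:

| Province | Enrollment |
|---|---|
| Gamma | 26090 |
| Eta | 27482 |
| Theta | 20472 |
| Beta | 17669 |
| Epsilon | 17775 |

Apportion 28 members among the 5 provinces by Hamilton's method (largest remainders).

Standard divisor: 109488 ÷ 28 ≈ 3910.286.
Standard quotas: Gamma 6.6721, Eta 7.0281, Theta 5.2354, Beta 4.5186, Epsilon 4.5457.
Lower quotas: Gamma 6, Eta 7, Theta 5, Beta 4, Epsilon 4 (sum 26, leaving 2 seats).
Remainders in descending order: Gamma 0.6721, Epsilon 0.5457, Beta 0.5186, Theta 0.2354, Eta 0.0281.
The surplus seats go to Gamma, Epsilon.

Gamma 7; Eta 7; Theta 5; Beta 4; Epsilon 5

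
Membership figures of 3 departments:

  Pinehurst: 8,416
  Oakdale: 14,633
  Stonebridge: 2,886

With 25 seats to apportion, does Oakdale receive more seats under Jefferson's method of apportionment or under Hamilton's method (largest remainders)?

Jefferson: Pinehurst 8, Oakdale 15, Stonebridge 2.
Hamilton: Pinehurst 8, Oakdale 14, Stonebridge 3.
Oakdale gets 15 under Jefferson and 14 under Hamilton.

Jefferson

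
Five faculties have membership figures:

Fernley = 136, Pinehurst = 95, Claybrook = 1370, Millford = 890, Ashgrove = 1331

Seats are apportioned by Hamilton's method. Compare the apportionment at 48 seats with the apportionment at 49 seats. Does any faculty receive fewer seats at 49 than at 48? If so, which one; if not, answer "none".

At 48 seats: Fernley 2, Pinehurst 1, Claybrook 17, Millford 11, Ashgrove 17.
At 49 seats: Fernley 2, Pinehurst 1, Claybrook 18, Millford 11, Ashgrove 17.
No faculty's allocation decreased.

none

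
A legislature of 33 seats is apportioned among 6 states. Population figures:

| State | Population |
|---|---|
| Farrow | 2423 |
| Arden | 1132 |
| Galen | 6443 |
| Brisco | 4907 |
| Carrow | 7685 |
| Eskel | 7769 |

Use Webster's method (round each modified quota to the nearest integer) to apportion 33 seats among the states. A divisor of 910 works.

Farrow 3, Arden 1, Galen 7, Brisco 5, Carrow 8, Eskel 9

With modified divisor 910: modified quotas Farrow 2.663, Arden 1.244, Galen 7.080, Brisco 5.392, Carrow 8.445, Eskel 8.537.
Rounding to the nearest integer: Farrow 3, Arden 1, Galen 7, Brisco 5, Carrow 8, Eskel 9 (total 33).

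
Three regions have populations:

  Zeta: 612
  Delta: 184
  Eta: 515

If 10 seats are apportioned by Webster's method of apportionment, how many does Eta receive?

Standard divisor 1311/10 ≈ 131.1; standard quotas: Zeta 4.668, Delta 1.404, Eta 3.928.
Rounding to the nearest integer gives Zeta 5, Delta 1, Eta 4 — total 10, matching the house size, so no adjustment is needed.
Eta receives 4.

4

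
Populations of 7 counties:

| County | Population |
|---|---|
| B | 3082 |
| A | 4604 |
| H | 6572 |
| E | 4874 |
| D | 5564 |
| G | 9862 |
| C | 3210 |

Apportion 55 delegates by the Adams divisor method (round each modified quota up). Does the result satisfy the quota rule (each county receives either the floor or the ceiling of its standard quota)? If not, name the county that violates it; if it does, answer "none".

Standard quotas: B 4.488, A 6.705, H 9.571, E 7.098, D 8.103, G 14.362, C 4.675.
Adams allocation: B 5, A 7, H 9, E 7, D 8, G 14, C 5.
Every allocation lies between the lower and upper quota.

none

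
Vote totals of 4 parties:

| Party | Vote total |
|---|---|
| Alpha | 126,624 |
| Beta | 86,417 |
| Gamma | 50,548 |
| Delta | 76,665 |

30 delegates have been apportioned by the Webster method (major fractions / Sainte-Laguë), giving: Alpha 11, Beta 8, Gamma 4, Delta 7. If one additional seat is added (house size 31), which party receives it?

Priority for the next seat is population ÷ (current seats + 0.5).
Priorities: Alpha 11010.783, Beta 10166.706, Gamma 11232.889, Delta 10222.000.
Highest priority: Gamma.

Gamma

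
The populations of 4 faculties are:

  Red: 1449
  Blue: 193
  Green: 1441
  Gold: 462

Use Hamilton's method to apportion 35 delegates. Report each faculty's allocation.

The standard divisor is 3545/35 ≈ 101.286.
Standard quotas: Red 14.306, Blue 1.906, Green 14.227, Gold 4.561.
Lower quotas: Red 14, Blue 1, Green 14, Gold 4 (sum 33, leaving 2 seats).
Remainders in descending order: Blue 0.906, Gold 0.561, Red 0.306, Green 0.227.
The surplus seats go to Blue, Gold.

Red=14, Blue=2, Green=14, Gold=5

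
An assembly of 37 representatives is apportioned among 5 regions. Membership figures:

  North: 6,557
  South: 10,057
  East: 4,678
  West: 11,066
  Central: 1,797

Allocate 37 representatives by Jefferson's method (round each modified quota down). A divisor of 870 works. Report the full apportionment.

North 7, South 11, East 5, West 12, Central 2

With modified divisor 870: modified quotas North 7.537, South 11.560, East 5.377, West 12.720, Central 2.066.
Rounding down: North 7, South 11, East 5, West 12, Central 2 (total 37).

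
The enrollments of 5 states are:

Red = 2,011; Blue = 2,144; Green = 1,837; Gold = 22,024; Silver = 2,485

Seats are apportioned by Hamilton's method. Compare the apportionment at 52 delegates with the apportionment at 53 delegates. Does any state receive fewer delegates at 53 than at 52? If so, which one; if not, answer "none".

none

At 52 seats: Red 3, Blue 4, Green 3, Gold 38, Silver 4.
At 53 seats: Red 4, Blue 4, Green 3, Gold 38, Silver 4.
No state's allocation decreased.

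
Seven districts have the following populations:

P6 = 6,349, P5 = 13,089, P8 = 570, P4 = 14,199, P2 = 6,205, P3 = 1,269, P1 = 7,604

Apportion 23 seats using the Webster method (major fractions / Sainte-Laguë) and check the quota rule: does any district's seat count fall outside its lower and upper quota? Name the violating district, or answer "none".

none

Standard quotas: P6 2.963, P5 6.108, P8 0.266, P4 6.626, P2 2.896, P3 0.592, P1 3.549.
Webster allocation: P6 3, P5 6, P8 0, P4 7, P2 3, P3 1, P1 3.
Every allocation lies between the lower and upper quota.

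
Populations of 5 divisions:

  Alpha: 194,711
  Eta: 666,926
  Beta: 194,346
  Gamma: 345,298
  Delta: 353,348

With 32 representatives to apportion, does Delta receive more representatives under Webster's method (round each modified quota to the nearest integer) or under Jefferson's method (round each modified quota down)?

Webster: Alpha 4, Eta 12, Beta 4, Gamma 6, Delta 6.
Jefferson: Alpha 3, Eta 13, Beta 3, Gamma 6, Delta 7.
Delta gets 6 under Webster and 7 under Jefferson.

Jefferson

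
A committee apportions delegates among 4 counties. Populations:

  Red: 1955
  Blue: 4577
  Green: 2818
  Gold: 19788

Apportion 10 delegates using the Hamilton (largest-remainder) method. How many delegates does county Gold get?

7

Total 29138; standard divisor 29138/10 ≈ 2913.8.
Standard quotas: Red 0.6709, Blue 1.5708, Green 0.9671, Gold 6.7911.
Lower quotas: Red 0, Blue 1, Green 0, Gold 6 (sum 7, leaving 3 seats).
Remainders in descending order: Green 0.9671, Gold 0.7911, Red 0.6709, Blue 0.5708.
Largest remainders: Green, Gold, Red receive the extra seats.
Gold receives 7.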